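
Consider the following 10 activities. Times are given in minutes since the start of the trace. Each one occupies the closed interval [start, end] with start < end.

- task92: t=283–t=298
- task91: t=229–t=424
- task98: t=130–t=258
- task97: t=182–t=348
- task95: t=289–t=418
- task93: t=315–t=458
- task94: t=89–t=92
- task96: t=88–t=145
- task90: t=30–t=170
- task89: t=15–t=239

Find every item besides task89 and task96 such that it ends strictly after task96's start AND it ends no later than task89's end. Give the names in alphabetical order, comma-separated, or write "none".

Conditions: its end is strictly after task96's start (X.end > t=88) AND its end is no later than task89's end (X.end <= t=239).
task90: end t=170 > t=88? ✓; end t=170 <= t=239? ✓ → yes.
task91: end t=424 > t=88? ✓; end t=424 <= t=239? ✗ → no.
task92: end t=298 > t=88? ✓; end t=298 <= t=239? ✗ → no.
task93: end t=458 > t=88? ✓; end t=458 <= t=239? ✗ → no.
task94: end t=92 > t=88? ✓; end t=92 <= t=239? ✓ → yes.
task95: end t=418 > t=88? ✓; end t=418 <= t=239? ✗ → no.
task97: end t=348 > t=88? ✓; end t=348 <= t=239? ✗ → no.
task98: end t=258 > t=88? ✓; end t=258 <= t=239? ✗ → no.
Result: task90, task94.

task90, task94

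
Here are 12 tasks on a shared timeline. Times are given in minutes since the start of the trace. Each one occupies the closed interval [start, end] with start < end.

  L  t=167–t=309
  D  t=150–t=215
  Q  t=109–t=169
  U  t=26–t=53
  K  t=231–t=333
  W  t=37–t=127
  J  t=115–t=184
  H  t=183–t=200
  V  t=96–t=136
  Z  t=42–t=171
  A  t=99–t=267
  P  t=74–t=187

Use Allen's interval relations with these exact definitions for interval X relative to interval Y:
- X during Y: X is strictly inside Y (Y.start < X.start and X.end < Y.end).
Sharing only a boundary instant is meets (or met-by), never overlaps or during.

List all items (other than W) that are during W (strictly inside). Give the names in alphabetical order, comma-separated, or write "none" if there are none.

Target W = [t=37, t=127].
A [t=99, t=267] → overlapped-by → no.
D [t=150, t=215] → after → no.
H [t=183, t=200] → after → no.
J [t=115, t=184] → overlapped-by → no.
K [t=231, t=333] → after → no.
L [t=167, t=309] → after → no.
P [t=74, t=187] → overlapped-by → no.
Q [t=109, t=169] → overlapped-by → no.
U [t=26, t=53] → overlaps → no.
V [t=96, t=136] → overlapped-by → no.
Z [t=42, t=171] → overlapped-by → no.
Result: none.

none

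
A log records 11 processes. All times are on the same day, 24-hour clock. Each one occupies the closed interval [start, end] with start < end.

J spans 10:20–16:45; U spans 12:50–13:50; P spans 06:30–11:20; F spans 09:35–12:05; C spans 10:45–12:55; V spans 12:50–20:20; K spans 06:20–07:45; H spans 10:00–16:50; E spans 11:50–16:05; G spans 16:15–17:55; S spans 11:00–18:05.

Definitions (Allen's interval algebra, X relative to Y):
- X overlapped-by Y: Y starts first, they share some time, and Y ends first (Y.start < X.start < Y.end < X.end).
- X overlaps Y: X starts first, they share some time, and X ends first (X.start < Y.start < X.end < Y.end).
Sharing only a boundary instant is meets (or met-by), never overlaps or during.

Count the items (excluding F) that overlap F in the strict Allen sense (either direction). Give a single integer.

6

Target F = [09:35, 12:05].
C [10:45, 12:55] → overlapped-by → counts.
E [11:50, 16:05] → overlapped-by → counts.
G [16:15, 17:55] → after → no.
H [10:00, 16:50] → overlapped-by → counts.
J [10:20, 16:45] → overlapped-by → counts.
K [06:20, 07:45] → before → no.
P [06:30, 11:20] → overlaps → counts.
S [11:00, 18:05] → overlapped-by → counts.
U [12:50, 13:50] → after → no.
V [12:50, 20:20] → after → no.
Total: 6.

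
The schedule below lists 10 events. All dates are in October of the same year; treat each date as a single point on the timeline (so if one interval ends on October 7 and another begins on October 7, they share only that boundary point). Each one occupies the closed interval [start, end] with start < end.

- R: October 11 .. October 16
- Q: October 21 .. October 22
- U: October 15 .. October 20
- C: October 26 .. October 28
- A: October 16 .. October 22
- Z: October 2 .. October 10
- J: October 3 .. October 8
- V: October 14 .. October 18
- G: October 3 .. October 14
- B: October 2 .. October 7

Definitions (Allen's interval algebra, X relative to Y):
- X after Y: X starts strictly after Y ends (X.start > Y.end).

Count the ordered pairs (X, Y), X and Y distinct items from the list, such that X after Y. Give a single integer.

30

Checking all 90 ordered pairs for relation 'after'; matching pairs in alphabetical order:
(A, B): A after B ✓
(A, G): A after G ✓
(A, J): A after J ✓
(A, Z): A after Z ✓
(C, A): C after A ✓
(C, B): C after B ✓
(C, G): C after G ✓
(C, J): C after J ✓
(C, Q): C after Q ✓
(C, R): C after R ✓
(C, U): C after U ✓
(C, V): C after V ✓
(C, Z): C after Z ✓
(Q, B): Q after B ✓
(Q, G): Q after G ✓
(Q, J): Q after J ✓
(Q, R): Q after R ✓
(Q, U): Q after U ✓
(Q, V): Q after V ✓
(Q, Z): Q after Z ✓
(R, B): R after B ✓
(R, J): R after J ✓
(R, Z): R after Z ✓
(U, B): U after B ✓
... plus 6 further pairs not listed.
Count: 30.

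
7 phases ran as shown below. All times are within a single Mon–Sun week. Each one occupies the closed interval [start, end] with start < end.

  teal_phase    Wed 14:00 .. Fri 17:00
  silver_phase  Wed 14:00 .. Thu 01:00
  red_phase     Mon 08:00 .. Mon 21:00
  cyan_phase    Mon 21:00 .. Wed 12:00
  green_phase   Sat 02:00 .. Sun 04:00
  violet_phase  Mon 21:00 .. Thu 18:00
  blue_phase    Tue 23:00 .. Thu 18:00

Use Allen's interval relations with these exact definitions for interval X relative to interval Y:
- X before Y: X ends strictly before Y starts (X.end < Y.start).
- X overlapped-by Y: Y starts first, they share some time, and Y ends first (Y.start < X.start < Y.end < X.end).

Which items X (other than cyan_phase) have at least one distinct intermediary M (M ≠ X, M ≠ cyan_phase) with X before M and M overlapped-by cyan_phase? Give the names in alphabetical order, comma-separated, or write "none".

Target cyan_phase = [Mon 21:00, Wed 12:00].
Intermediaries M with M overlapped-by cyan_phase: blue_phase.
Via blue_phase — items with X before blue_phase: red_phase.
Union: red_phase.

red_phase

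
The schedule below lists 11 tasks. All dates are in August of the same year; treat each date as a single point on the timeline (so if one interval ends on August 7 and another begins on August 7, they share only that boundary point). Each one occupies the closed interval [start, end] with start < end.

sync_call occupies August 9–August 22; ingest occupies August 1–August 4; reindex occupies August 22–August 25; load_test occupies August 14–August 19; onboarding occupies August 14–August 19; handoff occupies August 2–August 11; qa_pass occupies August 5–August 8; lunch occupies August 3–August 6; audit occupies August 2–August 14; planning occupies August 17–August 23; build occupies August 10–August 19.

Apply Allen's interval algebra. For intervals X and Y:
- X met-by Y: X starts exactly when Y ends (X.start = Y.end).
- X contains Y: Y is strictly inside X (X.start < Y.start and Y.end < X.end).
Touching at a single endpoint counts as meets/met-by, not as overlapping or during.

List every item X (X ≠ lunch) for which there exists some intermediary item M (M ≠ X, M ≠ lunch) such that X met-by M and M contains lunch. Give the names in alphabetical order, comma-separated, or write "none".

Target lunch = [August 3, August 6].
Intermediaries M with M contains lunch: audit, handoff.
Via audit — items with X met-by audit: load_test, onboarding.
Via handoff — items with X met-by handoff: none.
Union: load_test, onboarding.

load_test, onboarding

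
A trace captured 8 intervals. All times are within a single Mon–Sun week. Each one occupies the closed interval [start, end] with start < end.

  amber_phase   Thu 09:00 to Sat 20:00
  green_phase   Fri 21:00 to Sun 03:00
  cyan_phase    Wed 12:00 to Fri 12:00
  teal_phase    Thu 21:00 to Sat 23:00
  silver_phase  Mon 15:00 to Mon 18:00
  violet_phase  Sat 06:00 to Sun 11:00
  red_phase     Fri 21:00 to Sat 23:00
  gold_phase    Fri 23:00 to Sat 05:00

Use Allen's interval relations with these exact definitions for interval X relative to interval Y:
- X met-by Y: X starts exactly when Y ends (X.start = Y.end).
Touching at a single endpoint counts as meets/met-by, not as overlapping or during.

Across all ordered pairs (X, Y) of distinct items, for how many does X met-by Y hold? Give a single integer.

0

Checking all 56 ordered pairs for relation 'met-by'; matching pairs in alphabetical order:
No pair satisfies it.
Count: 0.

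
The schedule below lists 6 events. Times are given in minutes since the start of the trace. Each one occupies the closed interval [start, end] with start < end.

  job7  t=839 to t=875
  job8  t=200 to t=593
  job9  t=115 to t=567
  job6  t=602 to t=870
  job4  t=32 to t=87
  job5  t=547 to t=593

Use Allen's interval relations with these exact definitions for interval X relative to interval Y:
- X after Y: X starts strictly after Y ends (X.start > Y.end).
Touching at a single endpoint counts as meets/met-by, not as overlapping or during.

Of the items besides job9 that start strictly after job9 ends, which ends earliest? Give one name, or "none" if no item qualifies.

Target job9 = [t=115, t=567].
job4 [t=32, t=87] → before → excluded.
job5 [t=547, t=593] → overlapped-by → excluded.
job6 [t=602, t=870] → after → candidate.
job7 [t=839, t=875] → after → candidate.
job8 [t=200, t=593] → overlapped-by → excluded.
Among candidates, earliest end is t=870 → job6.

job6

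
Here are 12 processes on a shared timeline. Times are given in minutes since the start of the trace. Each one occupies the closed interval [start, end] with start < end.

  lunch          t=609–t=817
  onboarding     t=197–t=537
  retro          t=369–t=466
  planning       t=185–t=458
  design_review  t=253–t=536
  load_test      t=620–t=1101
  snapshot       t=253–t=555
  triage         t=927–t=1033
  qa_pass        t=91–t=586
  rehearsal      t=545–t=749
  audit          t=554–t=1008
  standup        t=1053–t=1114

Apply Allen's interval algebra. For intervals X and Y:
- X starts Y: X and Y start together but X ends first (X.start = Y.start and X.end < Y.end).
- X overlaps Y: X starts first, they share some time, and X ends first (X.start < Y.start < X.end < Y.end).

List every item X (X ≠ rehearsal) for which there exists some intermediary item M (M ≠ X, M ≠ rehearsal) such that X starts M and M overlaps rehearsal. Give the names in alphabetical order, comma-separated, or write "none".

Target rehearsal = [t=545, t=749].
Intermediaries M with M overlaps rehearsal: qa_pass, snapshot.
Via qa_pass — items with X starts qa_pass: none.
Via snapshot — items with X starts snapshot: design_review.
Union: design_review.

design_review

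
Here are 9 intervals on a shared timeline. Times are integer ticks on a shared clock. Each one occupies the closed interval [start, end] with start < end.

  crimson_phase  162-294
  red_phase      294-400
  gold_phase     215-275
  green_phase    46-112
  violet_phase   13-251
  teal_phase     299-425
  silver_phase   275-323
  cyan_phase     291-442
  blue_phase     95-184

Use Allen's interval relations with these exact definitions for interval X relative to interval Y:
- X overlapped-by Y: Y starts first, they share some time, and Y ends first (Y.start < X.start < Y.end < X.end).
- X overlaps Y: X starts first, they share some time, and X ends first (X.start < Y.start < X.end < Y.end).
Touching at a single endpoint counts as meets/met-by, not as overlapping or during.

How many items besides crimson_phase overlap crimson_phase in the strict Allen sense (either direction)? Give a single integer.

4

Target crimson_phase = [162, 294].
blue_phase [95, 184] → overlaps → counts.
cyan_phase [291, 442] → overlapped-by → counts.
gold_phase [215, 275] → during → no.
green_phase [46, 112] → before → no.
red_phase [294, 400] → met-by → no.
silver_phase [275, 323] → overlapped-by → counts.
teal_phase [299, 425] → after → no.
violet_phase [13, 251] → overlaps → counts.
Total: 4.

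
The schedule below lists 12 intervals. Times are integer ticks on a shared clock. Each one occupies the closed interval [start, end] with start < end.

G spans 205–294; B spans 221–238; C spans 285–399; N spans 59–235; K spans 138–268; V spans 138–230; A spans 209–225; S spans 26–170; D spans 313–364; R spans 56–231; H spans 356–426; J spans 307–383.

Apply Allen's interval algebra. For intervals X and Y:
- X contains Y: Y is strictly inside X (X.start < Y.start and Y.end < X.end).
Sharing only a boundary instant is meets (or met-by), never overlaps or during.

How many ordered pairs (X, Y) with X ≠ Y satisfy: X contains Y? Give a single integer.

Checking all 132 ordered pairs for relation 'contains'; matching pairs in alphabetical order:
(C, D): C contains D ✓
(C, J): C contains J ✓
(G, A): G contains A ✓
(G, B): G contains B ✓
(J, D): J contains D ✓
(K, A): K contains A ✓
(K, B): K contains B ✓
(N, A): N contains A ✓
(N, V): N contains V ✓
(R, A): R contains A ✓
(R, V): R contains V ✓
(V, A): V contains A ✓
Count: 12.

12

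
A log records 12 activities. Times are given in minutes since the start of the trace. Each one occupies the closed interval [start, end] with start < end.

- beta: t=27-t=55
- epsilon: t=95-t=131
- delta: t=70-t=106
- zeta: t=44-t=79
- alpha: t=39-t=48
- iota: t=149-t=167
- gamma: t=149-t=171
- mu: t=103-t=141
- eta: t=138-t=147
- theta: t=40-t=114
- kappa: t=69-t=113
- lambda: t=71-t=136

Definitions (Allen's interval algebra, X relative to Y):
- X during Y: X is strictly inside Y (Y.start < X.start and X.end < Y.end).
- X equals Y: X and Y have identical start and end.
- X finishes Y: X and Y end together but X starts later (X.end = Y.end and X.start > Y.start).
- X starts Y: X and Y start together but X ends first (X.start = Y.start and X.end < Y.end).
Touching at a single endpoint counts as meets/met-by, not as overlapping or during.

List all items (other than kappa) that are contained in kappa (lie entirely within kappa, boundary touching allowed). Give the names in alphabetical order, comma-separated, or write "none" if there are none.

Target kappa = [t=69, t=113].
alpha [t=39, t=48] → before → no.
beta [t=27, t=55] → before → no.
delta [t=70, t=106] → during → yes.
epsilon [t=95, t=131] → overlapped-by → no.
eta [t=138, t=147] → after → no.
gamma [t=149, t=171] → after → no.
iota [t=149, t=167] → after → no.
lambda [t=71, t=136] → overlapped-by → no.
mu [t=103, t=141] → overlapped-by → no.
theta [t=40, t=114] → contains → no.
zeta [t=44, t=79] → overlaps → no.
Result: delta.

delta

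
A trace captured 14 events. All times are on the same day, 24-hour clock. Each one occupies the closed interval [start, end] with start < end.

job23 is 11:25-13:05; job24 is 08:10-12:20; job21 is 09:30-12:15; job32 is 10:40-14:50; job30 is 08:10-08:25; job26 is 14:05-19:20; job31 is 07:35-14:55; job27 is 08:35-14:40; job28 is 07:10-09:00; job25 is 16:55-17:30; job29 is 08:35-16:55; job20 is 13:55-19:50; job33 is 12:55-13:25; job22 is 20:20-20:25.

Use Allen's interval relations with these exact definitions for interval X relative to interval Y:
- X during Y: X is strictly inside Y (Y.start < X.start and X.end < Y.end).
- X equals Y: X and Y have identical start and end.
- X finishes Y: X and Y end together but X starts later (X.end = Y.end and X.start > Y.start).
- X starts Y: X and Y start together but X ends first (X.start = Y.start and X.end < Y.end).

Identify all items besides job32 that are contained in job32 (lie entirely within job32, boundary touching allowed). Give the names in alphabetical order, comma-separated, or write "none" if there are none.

Target job32 = [10:40, 14:50].
job20 [13:55, 19:50] → overlapped-by → no.
job21 [09:30, 12:15] → overlaps → no.
job22 [20:20, 20:25] → after → no.
job23 [11:25, 13:05] → during → yes.
job24 [08:10, 12:20] → overlaps → no.
job25 [16:55, 17:30] → after → no.
job26 [14:05, 19:20] → overlapped-by → no.
job27 [08:35, 14:40] → overlaps → no.
job28 [07:10, 09:00] → before → no.
job29 [08:35, 16:55] → contains → no.
job30 [08:10, 08:25] → before → no.
job31 [07:35, 14:55] → contains → no.
job33 [12:55, 13:25] → during → yes.
Result: job23, job33.

job23, job33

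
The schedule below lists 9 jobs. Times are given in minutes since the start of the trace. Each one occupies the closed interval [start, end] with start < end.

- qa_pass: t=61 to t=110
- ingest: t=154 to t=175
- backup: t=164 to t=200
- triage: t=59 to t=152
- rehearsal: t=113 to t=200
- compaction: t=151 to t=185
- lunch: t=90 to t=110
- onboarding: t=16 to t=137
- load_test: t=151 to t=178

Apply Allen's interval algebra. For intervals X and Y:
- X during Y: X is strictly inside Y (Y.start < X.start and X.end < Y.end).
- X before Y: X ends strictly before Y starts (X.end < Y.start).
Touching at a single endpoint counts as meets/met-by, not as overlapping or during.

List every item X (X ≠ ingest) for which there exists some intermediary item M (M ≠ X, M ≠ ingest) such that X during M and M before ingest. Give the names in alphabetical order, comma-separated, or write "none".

Target ingest = [t=154, t=175].
Intermediaries M with M before ingest: lunch, onboarding, qa_pass, triage.
Via lunch — items with X during lunch: none.
Via onboarding — items with X during onboarding: lunch, qa_pass.
Via qa_pass — items with X during qa_pass: none.
Via triage — items with X during triage: lunch, qa_pass.
Union: lunch, qa_pass.

lunch, qa_pass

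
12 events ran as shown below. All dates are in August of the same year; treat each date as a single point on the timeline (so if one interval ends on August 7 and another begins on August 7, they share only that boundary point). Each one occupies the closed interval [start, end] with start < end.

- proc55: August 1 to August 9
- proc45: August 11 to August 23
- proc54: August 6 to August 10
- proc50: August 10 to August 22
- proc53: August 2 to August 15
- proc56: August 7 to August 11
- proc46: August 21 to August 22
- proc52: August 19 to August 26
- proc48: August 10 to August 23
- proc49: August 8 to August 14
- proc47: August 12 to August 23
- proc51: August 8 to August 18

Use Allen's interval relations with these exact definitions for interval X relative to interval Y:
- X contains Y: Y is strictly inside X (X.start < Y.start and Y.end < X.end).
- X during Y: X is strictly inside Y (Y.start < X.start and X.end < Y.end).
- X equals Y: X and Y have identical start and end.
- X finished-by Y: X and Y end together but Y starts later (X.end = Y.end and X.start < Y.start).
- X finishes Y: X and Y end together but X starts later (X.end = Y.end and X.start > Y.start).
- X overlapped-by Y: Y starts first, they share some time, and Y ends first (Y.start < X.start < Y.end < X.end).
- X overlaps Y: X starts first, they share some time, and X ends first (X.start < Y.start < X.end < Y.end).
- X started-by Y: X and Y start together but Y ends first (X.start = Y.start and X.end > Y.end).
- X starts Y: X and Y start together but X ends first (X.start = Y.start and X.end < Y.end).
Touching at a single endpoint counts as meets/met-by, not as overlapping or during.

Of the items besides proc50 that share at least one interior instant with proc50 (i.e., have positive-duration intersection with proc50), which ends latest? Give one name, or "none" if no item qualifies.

Target proc50 = [August 10, August 22].
proc45 [August 11, August 23] → overlapped-by → candidate.
proc46 [August 21, August 22] → finishes → candidate.
proc47 [August 12, August 23] → overlapped-by → candidate.
proc48 [August 10, August 23] → started-by → candidate.
proc49 [August 8, August 14] → overlaps → candidate.
proc51 [August 8, August 18] → overlaps → candidate.
proc52 [August 19, August 26] → overlapped-by → candidate.
proc53 [August 2, August 15] → overlaps → candidate.
proc54 [August 6, August 10] → meets → excluded.
proc55 [August 1, August 9] → before → excluded.
proc56 [August 7, August 11] → overlaps → candidate.
Among candidates, latest end is August 26 → proc52.

proc52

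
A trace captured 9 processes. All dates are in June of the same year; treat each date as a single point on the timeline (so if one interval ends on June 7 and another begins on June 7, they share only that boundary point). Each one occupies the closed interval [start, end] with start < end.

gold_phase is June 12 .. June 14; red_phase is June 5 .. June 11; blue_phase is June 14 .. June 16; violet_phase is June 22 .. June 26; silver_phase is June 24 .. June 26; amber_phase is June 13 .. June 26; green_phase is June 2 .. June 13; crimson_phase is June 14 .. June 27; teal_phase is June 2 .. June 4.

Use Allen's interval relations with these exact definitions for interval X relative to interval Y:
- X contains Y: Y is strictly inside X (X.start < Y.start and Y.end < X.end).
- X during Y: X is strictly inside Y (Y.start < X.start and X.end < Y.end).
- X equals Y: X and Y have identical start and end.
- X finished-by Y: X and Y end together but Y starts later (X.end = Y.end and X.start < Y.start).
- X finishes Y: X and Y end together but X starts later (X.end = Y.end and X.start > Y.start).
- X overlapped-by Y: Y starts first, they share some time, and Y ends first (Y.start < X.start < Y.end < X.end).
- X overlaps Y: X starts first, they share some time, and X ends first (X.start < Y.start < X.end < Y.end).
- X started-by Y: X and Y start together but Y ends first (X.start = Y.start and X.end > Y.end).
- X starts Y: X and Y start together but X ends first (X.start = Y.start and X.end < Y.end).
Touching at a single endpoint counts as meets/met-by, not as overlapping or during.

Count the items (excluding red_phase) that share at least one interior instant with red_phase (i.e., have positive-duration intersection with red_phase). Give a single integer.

Target red_phase = [June 5, June 11].
amber_phase [June 13, June 26] → after → no.
blue_phase [June 14, June 16] → after → no.
crimson_phase [June 14, June 27] → after → no.
gold_phase [June 12, June 14] → after → no.
green_phase [June 2, June 13] → contains → counts.
silver_phase [June 24, June 26] → after → no.
teal_phase [June 2, June 4] → before → no.
violet_phase [June 22, June 26] → after → no.
Total: 1.

1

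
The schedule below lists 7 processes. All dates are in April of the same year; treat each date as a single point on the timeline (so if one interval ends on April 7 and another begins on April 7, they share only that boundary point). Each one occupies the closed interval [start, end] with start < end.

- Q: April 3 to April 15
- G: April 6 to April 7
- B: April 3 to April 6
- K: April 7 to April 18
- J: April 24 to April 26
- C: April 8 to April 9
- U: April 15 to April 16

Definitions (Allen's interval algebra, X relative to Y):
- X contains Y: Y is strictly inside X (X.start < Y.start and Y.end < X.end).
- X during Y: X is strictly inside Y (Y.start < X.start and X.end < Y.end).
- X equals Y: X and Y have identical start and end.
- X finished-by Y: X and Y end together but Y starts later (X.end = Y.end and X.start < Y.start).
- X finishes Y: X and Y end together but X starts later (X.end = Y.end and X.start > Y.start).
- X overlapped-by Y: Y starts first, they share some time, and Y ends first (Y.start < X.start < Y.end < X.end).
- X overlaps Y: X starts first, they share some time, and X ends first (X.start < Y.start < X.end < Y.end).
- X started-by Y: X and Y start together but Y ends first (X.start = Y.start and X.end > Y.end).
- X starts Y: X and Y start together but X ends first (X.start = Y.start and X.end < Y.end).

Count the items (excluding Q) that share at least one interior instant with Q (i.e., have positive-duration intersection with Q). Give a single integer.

Target Q = [April 3, April 15].
B [April 3, April 6] → starts → counts.
C [April 8, April 9] → during → counts.
G [April 6, April 7] → during → counts.
J [April 24, April 26] → after → no.
K [April 7, April 18] → overlapped-by → counts.
U [April 15, April 16] → met-by → no.
Total: 4.

4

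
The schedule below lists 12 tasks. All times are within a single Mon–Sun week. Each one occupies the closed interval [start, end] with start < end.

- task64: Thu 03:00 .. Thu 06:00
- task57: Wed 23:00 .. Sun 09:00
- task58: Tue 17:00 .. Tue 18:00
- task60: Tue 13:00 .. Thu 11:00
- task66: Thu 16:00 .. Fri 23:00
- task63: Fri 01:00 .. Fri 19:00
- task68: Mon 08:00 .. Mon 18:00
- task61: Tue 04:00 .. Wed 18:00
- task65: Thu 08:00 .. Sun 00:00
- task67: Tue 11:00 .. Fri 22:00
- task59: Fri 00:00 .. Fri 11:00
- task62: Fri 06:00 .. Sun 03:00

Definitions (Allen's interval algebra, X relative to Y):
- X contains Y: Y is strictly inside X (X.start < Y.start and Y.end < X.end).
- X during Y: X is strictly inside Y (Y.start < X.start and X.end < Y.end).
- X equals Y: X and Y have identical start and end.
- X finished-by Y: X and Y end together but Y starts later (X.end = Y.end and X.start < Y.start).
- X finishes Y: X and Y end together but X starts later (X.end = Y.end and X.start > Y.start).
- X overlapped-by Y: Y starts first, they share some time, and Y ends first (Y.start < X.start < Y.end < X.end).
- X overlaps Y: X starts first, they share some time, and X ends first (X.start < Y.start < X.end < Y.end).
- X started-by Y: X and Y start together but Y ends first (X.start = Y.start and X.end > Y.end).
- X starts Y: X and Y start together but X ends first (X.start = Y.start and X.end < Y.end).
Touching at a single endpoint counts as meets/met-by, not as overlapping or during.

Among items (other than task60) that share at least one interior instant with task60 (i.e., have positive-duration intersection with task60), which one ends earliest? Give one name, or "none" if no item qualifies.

Target task60 = [Tue 13:00, Thu 11:00].
task57 [Wed 23:00, Sun 09:00] → overlapped-by → candidate.
task58 [Tue 17:00, Tue 18:00] → during → candidate.
task59 [Fri 00:00, Fri 11:00] → after → excluded.
task61 [Tue 04:00, Wed 18:00] → overlaps → candidate.
task62 [Fri 06:00, Sun 03:00] → after → excluded.
task63 [Fri 01:00, Fri 19:00] → after → excluded.
task64 [Thu 03:00, Thu 06:00] → during → candidate.
task65 [Thu 08:00, Sun 00:00] → overlapped-by → candidate.
task66 [Thu 16:00, Fri 23:00] → after → excluded.
task67 [Tue 11:00, Fri 22:00] → contains → candidate.
task68 [Mon 08:00, Mon 18:00] → before → excluded.
Among candidates, earliest end is Tue 18:00 → task58.

task58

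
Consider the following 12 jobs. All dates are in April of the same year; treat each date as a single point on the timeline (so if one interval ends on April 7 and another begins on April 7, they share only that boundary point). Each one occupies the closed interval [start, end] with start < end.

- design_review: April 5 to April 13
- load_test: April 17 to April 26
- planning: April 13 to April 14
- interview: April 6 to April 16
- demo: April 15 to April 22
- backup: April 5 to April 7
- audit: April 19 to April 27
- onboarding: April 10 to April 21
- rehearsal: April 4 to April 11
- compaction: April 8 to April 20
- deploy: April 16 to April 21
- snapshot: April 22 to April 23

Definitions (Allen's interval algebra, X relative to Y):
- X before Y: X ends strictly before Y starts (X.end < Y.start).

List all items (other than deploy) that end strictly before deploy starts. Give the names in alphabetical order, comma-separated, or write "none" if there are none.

Target deploy = [April 16, April 21].
audit [April 19, April 27] → overlapped-by → no.
backup [April 5, April 7] → before → yes.
compaction [April 8, April 20] → overlaps → no.
demo [April 15, April 22] → contains → no.
design_review [April 5, April 13] → before → yes.
interview [April 6, April 16] → meets → no.
load_test [April 17, April 26] → overlapped-by → no.
onboarding [April 10, April 21] → finished-by → no.
planning [April 13, April 14] → before → yes.
rehearsal [April 4, April 11] → before → yes.
snapshot [April 22, April 23] → after → no.
Result: backup, design_review, planning, rehearsal.

backup, design_review, planning, rehearsal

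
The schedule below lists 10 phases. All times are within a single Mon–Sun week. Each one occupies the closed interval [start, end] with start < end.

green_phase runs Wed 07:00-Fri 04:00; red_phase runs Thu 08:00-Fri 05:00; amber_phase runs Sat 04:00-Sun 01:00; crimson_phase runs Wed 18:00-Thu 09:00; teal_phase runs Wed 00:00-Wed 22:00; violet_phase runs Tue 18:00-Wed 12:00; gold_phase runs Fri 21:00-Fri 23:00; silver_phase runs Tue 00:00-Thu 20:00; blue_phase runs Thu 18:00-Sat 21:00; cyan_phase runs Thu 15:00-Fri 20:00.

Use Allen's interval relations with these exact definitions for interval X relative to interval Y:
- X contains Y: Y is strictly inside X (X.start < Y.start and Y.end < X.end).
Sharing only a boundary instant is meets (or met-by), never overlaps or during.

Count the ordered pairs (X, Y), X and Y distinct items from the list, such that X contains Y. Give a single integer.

5

Checking all 90 ordered pairs for relation 'contains'; matching pairs in alphabetical order:
(blue_phase, gold_phase): blue_phase contains gold_phase ✓
(green_phase, crimson_phase): green_phase contains crimson_phase ✓
(silver_phase, crimson_phase): silver_phase contains crimson_phase ✓
(silver_phase, teal_phase): silver_phase contains teal_phase ✓
(silver_phase, violet_phase): silver_phase contains violet_phase ✓
Count: 5.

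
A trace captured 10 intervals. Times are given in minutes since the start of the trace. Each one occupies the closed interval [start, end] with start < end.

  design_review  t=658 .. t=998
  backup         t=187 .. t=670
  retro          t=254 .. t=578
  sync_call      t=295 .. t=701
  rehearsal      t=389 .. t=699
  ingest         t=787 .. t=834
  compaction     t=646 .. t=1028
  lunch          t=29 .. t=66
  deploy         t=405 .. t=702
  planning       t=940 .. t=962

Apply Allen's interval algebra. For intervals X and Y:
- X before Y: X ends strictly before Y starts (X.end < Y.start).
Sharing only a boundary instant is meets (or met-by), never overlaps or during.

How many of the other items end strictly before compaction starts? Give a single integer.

Target compaction = [t=646, t=1028].
backup [t=187, t=670] → overlaps → no.
deploy [t=405, t=702] → overlaps → no.
design_review [t=658, t=998] → during → no.
ingest [t=787, t=834] → during → no.
lunch [t=29, t=66] → before → counts.
planning [t=940, t=962] → during → no.
rehearsal [t=389, t=699] → overlaps → no.
retro [t=254, t=578] → before → counts.
sync_call [t=295, t=701] → overlaps → no.
Total: 2.

2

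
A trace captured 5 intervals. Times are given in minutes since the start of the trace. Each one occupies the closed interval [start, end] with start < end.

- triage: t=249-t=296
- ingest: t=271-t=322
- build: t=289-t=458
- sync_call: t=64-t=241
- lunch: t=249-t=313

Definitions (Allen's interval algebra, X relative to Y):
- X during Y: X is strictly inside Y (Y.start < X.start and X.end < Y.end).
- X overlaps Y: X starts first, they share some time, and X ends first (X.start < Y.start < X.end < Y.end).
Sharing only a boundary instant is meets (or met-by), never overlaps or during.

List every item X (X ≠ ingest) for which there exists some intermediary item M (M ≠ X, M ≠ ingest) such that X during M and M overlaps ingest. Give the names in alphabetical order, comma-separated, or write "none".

Target ingest = [t=271, t=322].
Intermediaries M with M overlaps ingest: lunch, triage.
Via lunch — items with X during lunch: none.
Via triage — items with X during triage: none.
Union: none.

none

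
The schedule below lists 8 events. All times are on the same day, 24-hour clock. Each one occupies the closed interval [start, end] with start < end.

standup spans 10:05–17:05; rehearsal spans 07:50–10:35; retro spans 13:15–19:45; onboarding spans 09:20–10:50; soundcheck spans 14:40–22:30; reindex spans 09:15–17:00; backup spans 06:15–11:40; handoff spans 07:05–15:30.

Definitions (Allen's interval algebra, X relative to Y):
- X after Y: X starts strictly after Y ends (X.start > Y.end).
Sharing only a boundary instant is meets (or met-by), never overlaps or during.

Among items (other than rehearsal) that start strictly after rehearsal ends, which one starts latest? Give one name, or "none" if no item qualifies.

Target rehearsal = [07:50, 10:35].
backup [06:15, 11:40] → contains → excluded.
handoff [07:05, 15:30] → contains → excluded.
onboarding [09:20, 10:50] → overlapped-by → excluded.
reindex [09:15, 17:00] → overlapped-by → excluded.
retro [13:15, 19:45] → after → candidate.
soundcheck [14:40, 22:30] → after → candidate.
standup [10:05, 17:05] → overlapped-by → excluded.
Among candidates, latest start is 14:40 → soundcheck.

soundcheck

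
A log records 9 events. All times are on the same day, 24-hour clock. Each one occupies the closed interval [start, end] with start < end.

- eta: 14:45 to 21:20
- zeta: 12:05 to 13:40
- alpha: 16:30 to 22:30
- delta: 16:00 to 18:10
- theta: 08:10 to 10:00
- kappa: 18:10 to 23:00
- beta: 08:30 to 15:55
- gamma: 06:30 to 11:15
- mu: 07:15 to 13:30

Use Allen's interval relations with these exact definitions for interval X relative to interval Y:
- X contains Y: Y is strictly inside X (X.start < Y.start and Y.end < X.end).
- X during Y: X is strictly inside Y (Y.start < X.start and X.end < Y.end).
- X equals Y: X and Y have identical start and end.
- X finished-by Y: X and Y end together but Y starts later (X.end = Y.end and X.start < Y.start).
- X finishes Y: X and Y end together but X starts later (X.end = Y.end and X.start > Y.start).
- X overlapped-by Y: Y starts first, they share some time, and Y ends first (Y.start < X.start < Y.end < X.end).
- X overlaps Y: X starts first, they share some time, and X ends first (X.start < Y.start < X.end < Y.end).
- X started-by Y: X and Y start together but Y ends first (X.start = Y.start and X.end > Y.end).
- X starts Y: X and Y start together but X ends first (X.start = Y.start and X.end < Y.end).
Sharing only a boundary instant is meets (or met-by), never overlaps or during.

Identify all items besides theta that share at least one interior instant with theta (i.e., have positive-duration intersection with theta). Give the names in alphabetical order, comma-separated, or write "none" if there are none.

Target theta = [08:10, 10:00].
alpha [16:30, 22:30] → after → no.
beta [08:30, 15:55] → overlapped-by → yes.
delta [16:00, 18:10] → after → no.
eta [14:45, 21:20] → after → no.
gamma [06:30, 11:15] → contains → yes.
kappa [18:10, 23:00] → after → no.
mu [07:15, 13:30] → contains → yes.
zeta [12:05, 13:40] → after → no.
Result: beta, gamma, mu.

beta, gamma, mu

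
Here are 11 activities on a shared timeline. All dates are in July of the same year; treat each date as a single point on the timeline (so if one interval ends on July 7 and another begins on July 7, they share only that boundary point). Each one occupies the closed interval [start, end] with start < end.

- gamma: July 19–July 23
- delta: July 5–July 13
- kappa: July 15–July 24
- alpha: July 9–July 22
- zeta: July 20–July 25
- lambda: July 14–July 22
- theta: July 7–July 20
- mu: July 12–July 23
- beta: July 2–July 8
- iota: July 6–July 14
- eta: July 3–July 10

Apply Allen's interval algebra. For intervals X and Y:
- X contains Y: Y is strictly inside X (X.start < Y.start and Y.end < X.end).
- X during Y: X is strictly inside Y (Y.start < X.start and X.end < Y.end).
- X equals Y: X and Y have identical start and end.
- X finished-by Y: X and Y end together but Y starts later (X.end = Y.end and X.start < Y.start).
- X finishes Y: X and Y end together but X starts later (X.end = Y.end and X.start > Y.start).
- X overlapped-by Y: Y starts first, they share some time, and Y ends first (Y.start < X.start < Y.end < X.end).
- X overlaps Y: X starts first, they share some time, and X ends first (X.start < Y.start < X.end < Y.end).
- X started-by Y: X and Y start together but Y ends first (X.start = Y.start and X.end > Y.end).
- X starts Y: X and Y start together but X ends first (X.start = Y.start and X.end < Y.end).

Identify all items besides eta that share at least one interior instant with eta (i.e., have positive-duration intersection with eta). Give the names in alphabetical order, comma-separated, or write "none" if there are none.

Target eta = [July 3, July 10].
alpha [July 9, July 22] → overlapped-by → yes.
beta [July 2, July 8] → overlaps → yes.
delta [July 5, July 13] → overlapped-by → yes.
gamma [July 19, July 23] → after → no.
iota [July 6, July 14] → overlapped-by → yes.
kappa [July 15, July 24] → after → no.
lambda [July 14, July 22] → after → no.
mu [July 12, July 23] → after → no.
theta [July 7, July 20] → overlapped-by → yes.
zeta [July 20, July 25] → after → no.
Result: alpha, beta, delta, iota, theta.

alpha, beta, delta, iota, theta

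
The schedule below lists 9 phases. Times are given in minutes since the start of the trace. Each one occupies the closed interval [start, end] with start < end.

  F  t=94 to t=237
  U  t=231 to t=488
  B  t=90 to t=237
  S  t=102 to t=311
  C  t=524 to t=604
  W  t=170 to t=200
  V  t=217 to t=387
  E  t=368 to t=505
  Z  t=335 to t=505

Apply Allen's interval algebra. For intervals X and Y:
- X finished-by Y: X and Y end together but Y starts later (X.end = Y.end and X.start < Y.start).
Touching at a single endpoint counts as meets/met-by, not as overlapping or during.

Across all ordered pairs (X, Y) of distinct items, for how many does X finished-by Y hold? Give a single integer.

2

Checking all 72 ordered pairs for relation 'finished-by'; matching pairs in alphabetical order:
(B, F): B finished-by F ✓
(Z, E): Z finished-by E ✓
Count: 2.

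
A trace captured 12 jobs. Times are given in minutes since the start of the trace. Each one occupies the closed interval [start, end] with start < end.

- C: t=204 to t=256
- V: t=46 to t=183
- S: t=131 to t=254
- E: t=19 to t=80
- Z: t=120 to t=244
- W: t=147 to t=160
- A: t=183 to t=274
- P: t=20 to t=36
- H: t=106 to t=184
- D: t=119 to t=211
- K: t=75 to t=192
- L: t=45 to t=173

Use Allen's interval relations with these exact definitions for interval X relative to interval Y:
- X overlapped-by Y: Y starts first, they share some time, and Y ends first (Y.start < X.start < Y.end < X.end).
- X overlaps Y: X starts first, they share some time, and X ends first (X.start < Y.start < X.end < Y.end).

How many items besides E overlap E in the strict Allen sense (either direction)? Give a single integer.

Target E = [t=19, t=80].
A [t=183, t=274] → after → no.
C [t=204, t=256] → after → no.
D [t=119, t=211] → after → no.
H [t=106, t=184] → after → no.
K [t=75, t=192] → overlapped-by → counts.
L [t=45, t=173] → overlapped-by → counts.
P [t=20, t=36] → during → no.
S [t=131, t=254] → after → no.
V [t=46, t=183] → overlapped-by → counts.
W [t=147, t=160] → after → no.
Z [t=120, t=244] → after → no.
Total: 3.

3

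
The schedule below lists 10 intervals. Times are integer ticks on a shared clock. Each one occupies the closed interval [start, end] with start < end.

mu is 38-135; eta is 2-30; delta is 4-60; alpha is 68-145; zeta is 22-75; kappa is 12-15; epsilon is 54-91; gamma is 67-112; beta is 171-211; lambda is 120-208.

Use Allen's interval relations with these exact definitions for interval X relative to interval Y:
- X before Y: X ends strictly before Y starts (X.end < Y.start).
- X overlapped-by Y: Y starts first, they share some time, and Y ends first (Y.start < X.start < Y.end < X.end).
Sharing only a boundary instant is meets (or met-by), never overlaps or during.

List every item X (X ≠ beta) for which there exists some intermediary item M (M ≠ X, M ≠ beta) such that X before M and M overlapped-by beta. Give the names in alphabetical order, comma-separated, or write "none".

Target beta = [171, 211].
Intermediaries M with M overlapped-by beta: none.
Union: none.

none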